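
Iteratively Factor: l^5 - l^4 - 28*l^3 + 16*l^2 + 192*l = (l + 4)*(l^4 - 5*l^3 - 8*l^2 + 48*l) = (l - 4)*(l + 4)*(l^3 - l^2 - 12*l) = l*(l - 4)*(l + 4)*(l^2 - l - 12) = l*(l - 4)*(l + 3)*(l + 4)*(l - 4)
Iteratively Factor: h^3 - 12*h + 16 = (h - 2)*(h^2 + 2*h - 8) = (h - 2)*(h + 4)*(h - 2)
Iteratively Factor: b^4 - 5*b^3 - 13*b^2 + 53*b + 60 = (b + 1)*(b^3 - 6*b^2 - 7*b + 60) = (b - 5)*(b + 1)*(b^2 - b - 12) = (b - 5)*(b - 4)*(b + 1)*(b + 3)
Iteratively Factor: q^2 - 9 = (q + 3)*(q - 3)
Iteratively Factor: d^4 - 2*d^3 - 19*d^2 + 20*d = (d + 4)*(d^3 - 6*d^2 + 5*d) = d*(d + 4)*(d^2 - 6*d + 5) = d*(d - 1)*(d + 4)*(d - 5)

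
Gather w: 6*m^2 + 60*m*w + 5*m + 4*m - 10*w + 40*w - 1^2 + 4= 6*m^2 + 9*m + w*(60*m + 30) + 3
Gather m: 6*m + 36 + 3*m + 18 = 9*m + 54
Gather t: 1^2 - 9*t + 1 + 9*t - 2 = 0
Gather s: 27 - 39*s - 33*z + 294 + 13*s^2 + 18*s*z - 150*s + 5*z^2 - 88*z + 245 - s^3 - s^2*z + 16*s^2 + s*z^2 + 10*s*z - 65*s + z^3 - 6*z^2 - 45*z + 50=-s^3 + s^2*(29 - z) + s*(z^2 + 28*z - 254) + z^3 - z^2 - 166*z + 616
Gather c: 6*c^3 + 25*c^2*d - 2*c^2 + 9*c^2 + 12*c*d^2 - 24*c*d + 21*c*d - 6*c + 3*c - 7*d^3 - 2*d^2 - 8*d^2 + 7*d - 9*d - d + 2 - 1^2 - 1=6*c^3 + c^2*(25*d + 7) + c*(12*d^2 - 3*d - 3) - 7*d^3 - 10*d^2 - 3*d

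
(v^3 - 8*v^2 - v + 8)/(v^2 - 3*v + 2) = (v^2 - 7*v - 8)/(v - 2)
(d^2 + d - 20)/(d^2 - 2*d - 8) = (d + 5)/(d + 2)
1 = 1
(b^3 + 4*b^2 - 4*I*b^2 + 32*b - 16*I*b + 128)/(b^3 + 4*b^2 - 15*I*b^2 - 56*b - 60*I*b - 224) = (b + 4*I)/(b - 7*I)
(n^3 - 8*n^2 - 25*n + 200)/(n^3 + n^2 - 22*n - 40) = (n^2 - 3*n - 40)/(n^2 + 6*n + 8)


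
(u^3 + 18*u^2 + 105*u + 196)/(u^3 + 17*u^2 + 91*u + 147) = (u + 4)/(u + 3)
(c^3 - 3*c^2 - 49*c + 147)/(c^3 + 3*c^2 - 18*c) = (c^2 - 49)/(c*(c + 6))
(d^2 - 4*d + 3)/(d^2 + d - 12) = (d - 1)/(d + 4)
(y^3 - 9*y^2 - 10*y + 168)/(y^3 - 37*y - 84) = (y - 6)/(y + 3)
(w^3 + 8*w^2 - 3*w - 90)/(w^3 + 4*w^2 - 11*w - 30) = (w + 6)/(w + 2)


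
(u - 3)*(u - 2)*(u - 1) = u^3 - 6*u^2 + 11*u - 6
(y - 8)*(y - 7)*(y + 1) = y^3 - 14*y^2 + 41*y + 56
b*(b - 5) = b^2 - 5*b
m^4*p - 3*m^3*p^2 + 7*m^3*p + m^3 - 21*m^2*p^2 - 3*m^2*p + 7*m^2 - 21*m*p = m*(m + 7)*(m - 3*p)*(m*p + 1)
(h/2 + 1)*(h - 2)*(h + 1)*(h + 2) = h^4/2 + 3*h^3/2 - h^2 - 6*h - 4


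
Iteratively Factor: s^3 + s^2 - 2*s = (s - 1)*(s^2 + 2*s) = s*(s - 1)*(s + 2)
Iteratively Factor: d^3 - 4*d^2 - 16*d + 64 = (d - 4)*(d^2 - 16) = (d - 4)^2*(d + 4)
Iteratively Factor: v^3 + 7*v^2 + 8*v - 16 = (v + 4)*(v^2 + 3*v - 4) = (v + 4)^2*(v - 1)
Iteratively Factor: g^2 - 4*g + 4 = (g - 2)*(g - 2)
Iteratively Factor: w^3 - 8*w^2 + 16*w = (w)*(w^2 - 8*w + 16) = w*(w - 4)*(w - 4)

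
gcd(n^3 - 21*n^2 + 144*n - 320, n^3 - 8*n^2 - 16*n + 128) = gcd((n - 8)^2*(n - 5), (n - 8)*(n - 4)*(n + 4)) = n - 8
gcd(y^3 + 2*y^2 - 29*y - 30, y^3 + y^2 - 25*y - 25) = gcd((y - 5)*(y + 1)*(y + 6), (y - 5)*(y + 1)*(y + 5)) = y^2 - 4*y - 5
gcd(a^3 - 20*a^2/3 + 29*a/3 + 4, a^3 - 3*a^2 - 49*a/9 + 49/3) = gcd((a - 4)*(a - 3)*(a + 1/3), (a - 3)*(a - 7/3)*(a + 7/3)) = a - 3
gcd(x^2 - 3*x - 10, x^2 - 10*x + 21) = 1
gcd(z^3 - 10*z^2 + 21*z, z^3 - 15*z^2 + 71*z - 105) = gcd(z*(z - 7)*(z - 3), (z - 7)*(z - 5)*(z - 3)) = z^2 - 10*z + 21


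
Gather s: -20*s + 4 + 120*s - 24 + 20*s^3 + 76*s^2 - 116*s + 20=20*s^3 + 76*s^2 - 16*s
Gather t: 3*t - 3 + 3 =3*t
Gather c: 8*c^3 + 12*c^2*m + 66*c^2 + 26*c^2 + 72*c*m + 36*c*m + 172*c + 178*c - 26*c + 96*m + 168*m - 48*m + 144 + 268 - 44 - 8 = 8*c^3 + c^2*(12*m + 92) + c*(108*m + 324) + 216*m + 360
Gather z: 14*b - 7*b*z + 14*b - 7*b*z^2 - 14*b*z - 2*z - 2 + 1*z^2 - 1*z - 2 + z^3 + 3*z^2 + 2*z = 28*b + z^3 + z^2*(4 - 7*b) + z*(-21*b - 1) - 4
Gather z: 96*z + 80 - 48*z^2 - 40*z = -48*z^2 + 56*z + 80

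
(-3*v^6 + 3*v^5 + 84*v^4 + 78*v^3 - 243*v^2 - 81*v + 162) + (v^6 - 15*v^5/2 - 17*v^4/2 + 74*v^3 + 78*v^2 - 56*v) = -2*v^6 - 9*v^5/2 + 151*v^4/2 + 152*v^3 - 165*v^2 - 137*v + 162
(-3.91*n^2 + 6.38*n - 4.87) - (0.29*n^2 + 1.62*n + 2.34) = -4.2*n^2 + 4.76*n - 7.21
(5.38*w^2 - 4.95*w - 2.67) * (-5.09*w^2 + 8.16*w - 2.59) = -27.3842*w^4 + 69.0963*w^3 - 40.7359*w^2 - 8.9667*w + 6.9153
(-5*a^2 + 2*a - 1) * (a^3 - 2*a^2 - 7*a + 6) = -5*a^5 + 12*a^4 + 30*a^3 - 42*a^2 + 19*a - 6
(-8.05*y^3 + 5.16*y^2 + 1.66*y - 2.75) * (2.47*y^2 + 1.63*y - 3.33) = -19.8835*y^5 - 0.376300000000001*y^4 + 39.3175*y^3 - 21.2695*y^2 - 10.0103*y + 9.1575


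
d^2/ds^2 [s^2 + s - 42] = 2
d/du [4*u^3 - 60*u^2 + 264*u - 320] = 12*u^2 - 120*u + 264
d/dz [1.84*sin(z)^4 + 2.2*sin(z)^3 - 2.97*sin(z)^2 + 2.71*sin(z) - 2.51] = (7.36*sin(z)^3 + 6.6*sin(z)^2 - 5.94*sin(z) + 2.71)*cos(z)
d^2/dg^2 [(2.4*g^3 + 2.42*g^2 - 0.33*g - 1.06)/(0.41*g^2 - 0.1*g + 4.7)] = (-4.44089209850063e-16*g^5 + 8.88178419700125e-16*g^4 - 9.114106*g^3 - 35.817156*g^2 + 322.17222*g + 110.66944)/(0.068921*g^6 - 0.05043*g^5 + 2.38251*g^4 - 1.1572*g^3 + 27.3117*g^2 - 6.627*g + 103.823)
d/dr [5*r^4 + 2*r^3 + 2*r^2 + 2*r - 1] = 20*r^3 + 6*r^2 + 4*r + 2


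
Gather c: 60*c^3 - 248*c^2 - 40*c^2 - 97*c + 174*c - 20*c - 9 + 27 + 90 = 60*c^3 - 288*c^2 + 57*c + 108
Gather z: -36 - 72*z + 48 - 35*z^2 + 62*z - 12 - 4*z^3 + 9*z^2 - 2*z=-4*z^3 - 26*z^2 - 12*z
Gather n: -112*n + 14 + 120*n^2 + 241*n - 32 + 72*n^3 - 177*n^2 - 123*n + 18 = 72*n^3 - 57*n^2 + 6*n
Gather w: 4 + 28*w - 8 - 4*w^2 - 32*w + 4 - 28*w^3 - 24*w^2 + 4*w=-28*w^3 - 28*w^2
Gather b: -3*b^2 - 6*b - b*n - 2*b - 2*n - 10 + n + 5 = -3*b^2 + b*(-n - 8) - n - 5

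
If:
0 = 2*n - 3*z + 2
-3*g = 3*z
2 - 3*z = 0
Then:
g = -2/3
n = 0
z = 2/3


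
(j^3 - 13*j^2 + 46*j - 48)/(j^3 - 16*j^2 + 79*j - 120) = (j - 2)/(j - 5)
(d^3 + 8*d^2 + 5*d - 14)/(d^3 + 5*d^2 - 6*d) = (d^2 + 9*d + 14)/(d*(d + 6))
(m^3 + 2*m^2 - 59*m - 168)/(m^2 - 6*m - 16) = (m^2 + 10*m + 21)/(m + 2)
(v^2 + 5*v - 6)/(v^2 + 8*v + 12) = (v - 1)/(v + 2)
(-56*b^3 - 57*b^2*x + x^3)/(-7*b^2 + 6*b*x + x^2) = (-8*b^2 - 7*b*x + x^2)/(-b + x)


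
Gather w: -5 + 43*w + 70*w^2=70*w^2 + 43*w - 5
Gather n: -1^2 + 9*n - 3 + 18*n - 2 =27*n - 6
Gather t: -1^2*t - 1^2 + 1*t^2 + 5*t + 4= t^2 + 4*t + 3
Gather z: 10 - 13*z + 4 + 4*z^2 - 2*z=4*z^2 - 15*z + 14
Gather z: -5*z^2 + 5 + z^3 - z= z^3 - 5*z^2 - z + 5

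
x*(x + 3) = x^2 + 3*x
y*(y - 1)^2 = y^3 - 2*y^2 + y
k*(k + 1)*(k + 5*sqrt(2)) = k^3 + k^2 + 5*sqrt(2)*k^2 + 5*sqrt(2)*k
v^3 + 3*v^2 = v^2*(v + 3)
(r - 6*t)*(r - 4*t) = r^2 - 10*r*t + 24*t^2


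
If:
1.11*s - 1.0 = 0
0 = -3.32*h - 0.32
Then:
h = -0.10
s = 0.90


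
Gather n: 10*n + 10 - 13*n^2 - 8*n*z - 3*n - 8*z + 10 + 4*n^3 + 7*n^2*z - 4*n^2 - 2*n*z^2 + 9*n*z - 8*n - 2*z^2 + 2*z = 4*n^3 + n^2*(7*z - 17) + n*(-2*z^2 + z - 1) - 2*z^2 - 6*z + 20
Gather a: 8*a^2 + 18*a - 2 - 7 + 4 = 8*a^2 + 18*a - 5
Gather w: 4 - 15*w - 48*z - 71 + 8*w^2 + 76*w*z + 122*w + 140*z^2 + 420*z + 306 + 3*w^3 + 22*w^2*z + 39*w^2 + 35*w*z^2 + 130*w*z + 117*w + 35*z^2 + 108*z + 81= 3*w^3 + w^2*(22*z + 47) + w*(35*z^2 + 206*z + 224) + 175*z^2 + 480*z + 320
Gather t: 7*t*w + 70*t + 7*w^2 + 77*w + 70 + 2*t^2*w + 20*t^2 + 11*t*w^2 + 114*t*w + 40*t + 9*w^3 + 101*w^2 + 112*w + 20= t^2*(2*w + 20) + t*(11*w^2 + 121*w + 110) + 9*w^3 + 108*w^2 + 189*w + 90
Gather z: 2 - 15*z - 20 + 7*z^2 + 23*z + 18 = 7*z^2 + 8*z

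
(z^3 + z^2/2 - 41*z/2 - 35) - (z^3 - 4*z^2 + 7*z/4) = 9*z^2/2 - 89*z/4 - 35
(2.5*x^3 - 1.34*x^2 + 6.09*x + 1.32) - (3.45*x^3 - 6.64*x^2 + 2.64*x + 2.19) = -0.95*x^3 + 5.3*x^2 + 3.45*x - 0.87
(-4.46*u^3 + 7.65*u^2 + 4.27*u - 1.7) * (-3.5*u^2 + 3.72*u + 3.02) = 15.61*u^5 - 43.3662*u^4 + 0.0438000000000027*u^3 + 44.9374*u^2 + 6.5714*u - 5.134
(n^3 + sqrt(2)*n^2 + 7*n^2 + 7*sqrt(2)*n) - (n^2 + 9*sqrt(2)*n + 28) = n^3 + sqrt(2)*n^2 + 6*n^2 - 2*sqrt(2)*n - 28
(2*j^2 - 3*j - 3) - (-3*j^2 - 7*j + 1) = 5*j^2 + 4*j - 4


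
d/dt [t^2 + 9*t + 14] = 2*t + 9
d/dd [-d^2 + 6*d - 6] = 6 - 2*d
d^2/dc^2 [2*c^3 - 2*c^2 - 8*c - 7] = 12*c - 4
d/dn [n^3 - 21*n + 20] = 3*n^2 - 21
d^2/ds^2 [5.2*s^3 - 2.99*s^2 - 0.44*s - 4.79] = 31.2*s - 5.98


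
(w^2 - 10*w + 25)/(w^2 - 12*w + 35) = (w - 5)/(w - 7)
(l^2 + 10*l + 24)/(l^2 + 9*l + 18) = (l + 4)/(l + 3)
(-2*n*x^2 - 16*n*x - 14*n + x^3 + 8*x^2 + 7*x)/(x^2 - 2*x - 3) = (-2*n*x - 14*n + x^2 + 7*x)/(x - 3)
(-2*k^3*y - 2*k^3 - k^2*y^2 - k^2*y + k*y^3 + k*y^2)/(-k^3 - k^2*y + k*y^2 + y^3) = k*(-2*k*y - 2*k + y^2 + y)/(-k^2 + y^2)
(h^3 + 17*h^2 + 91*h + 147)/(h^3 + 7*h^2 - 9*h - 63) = (h + 7)/(h - 3)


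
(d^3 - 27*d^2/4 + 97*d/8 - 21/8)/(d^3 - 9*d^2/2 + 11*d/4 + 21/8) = (4*d^2 - 13*d + 3)/(4*d^2 - 4*d - 3)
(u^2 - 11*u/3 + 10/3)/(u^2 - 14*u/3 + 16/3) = (3*u - 5)/(3*u - 8)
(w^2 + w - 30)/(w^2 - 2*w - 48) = (w - 5)/(w - 8)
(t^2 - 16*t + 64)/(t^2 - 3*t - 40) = (t - 8)/(t + 5)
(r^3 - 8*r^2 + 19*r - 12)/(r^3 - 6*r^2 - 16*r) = (-r^3 + 8*r^2 - 19*r + 12)/(r*(-r^2 + 6*r + 16))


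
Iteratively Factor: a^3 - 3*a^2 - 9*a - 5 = (a + 1)*(a^2 - 4*a - 5) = (a - 5)*(a + 1)*(a + 1)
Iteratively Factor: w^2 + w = (w)*(w + 1)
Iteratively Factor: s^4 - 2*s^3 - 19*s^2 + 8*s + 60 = (s + 3)*(s^3 - 5*s^2 - 4*s + 20) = (s - 5)*(s + 3)*(s^2 - 4) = (s - 5)*(s - 2)*(s + 3)*(s + 2)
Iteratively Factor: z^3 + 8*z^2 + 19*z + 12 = (z + 1)*(z^2 + 7*z + 12) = (z + 1)*(z + 4)*(z + 3)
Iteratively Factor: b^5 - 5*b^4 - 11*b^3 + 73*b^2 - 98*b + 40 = (b - 5)*(b^4 - 11*b^2 + 18*b - 8) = (b - 5)*(b - 1)*(b^3 + b^2 - 10*b + 8) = (b - 5)*(b - 1)^2*(b^2 + 2*b - 8) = (b - 5)*(b - 1)^2*(b + 4)*(b - 2)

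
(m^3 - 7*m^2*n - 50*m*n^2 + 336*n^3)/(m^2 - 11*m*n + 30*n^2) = (m^2 - m*n - 56*n^2)/(m - 5*n)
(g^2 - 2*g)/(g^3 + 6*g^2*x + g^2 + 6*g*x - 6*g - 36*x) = g/(g^2 + 6*g*x + 3*g + 18*x)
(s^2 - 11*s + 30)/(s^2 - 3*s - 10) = (s - 6)/(s + 2)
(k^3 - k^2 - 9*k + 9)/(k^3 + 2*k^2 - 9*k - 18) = (k - 1)/(k + 2)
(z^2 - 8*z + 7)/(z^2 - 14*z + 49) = (z - 1)/(z - 7)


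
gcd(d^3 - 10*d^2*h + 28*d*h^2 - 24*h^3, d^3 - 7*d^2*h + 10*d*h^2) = d - 2*h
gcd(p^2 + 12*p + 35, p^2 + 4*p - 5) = p + 5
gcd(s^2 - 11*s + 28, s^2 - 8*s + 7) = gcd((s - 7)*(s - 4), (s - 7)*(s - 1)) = s - 7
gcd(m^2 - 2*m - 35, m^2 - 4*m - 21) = m - 7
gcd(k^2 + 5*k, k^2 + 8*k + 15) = k + 5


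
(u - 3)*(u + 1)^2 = u^3 - u^2 - 5*u - 3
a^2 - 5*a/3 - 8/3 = (a - 8/3)*(a + 1)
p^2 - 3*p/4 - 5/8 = (p - 5/4)*(p + 1/2)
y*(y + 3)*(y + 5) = y^3 + 8*y^2 + 15*y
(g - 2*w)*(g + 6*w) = g^2 + 4*g*w - 12*w^2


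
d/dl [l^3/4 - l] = 3*l^2/4 - 1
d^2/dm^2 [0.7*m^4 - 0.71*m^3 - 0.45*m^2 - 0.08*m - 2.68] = 8.4*m^2 - 4.26*m - 0.9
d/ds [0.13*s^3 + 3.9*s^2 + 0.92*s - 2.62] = 0.39*s^2 + 7.8*s + 0.92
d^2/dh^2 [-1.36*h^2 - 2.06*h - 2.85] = -2.72000000000000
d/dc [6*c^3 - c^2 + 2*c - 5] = 18*c^2 - 2*c + 2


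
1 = 1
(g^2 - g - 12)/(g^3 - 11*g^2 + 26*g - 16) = (g^2 - g - 12)/(g^3 - 11*g^2 + 26*g - 16)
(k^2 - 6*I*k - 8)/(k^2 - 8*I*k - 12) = (k - 4*I)/(k - 6*I)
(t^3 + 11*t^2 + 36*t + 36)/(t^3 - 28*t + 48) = (t^2 + 5*t + 6)/(t^2 - 6*t + 8)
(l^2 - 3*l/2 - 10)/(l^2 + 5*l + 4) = (l^2 - 3*l/2 - 10)/(l^2 + 5*l + 4)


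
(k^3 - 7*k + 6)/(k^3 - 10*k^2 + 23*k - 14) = (k + 3)/(k - 7)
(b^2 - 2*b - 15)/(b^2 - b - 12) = (b - 5)/(b - 4)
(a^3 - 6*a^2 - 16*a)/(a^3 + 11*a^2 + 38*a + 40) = a*(a - 8)/(a^2 + 9*a + 20)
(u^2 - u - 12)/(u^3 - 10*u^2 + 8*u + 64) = (u + 3)/(u^2 - 6*u - 16)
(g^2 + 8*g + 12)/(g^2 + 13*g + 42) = (g + 2)/(g + 7)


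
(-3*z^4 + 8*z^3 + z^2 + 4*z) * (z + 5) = -3*z^5 - 7*z^4 + 41*z^3 + 9*z^2 + 20*z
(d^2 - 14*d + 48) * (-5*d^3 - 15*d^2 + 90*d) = -5*d^5 + 55*d^4 + 60*d^3 - 1980*d^2 + 4320*d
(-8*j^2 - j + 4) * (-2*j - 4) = 16*j^3 + 34*j^2 - 4*j - 16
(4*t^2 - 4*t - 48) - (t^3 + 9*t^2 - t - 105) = -t^3 - 5*t^2 - 3*t + 57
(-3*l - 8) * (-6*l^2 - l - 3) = 18*l^3 + 51*l^2 + 17*l + 24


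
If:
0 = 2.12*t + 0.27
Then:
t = -0.13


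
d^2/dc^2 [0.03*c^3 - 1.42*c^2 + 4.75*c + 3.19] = 0.18*c - 2.84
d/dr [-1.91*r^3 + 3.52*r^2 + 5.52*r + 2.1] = -5.73*r^2 + 7.04*r + 5.52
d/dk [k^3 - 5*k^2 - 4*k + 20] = 3*k^2 - 10*k - 4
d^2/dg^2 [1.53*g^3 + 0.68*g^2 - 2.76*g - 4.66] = 9.18*g + 1.36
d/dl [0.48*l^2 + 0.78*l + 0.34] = 0.96*l + 0.78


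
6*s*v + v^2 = v*(6*s + v)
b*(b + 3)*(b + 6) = b^3 + 9*b^2 + 18*b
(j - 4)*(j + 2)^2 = j^3 - 12*j - 16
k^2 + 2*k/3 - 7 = (k - 7/3)*(k + 3)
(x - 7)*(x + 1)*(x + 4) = x^3 - 2*x^2 - 31*x - 28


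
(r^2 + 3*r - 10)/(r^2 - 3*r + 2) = (r + 5)/(r - 1)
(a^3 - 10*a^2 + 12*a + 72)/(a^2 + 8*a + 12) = (a^2 - 12*a + 36)/(a + 6)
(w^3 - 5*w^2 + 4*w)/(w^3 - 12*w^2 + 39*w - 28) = w/(w - 7)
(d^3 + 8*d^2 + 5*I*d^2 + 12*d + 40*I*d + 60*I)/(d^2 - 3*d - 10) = (d^2 + d*(6 + 5*I) + 30*I)/(d - 5)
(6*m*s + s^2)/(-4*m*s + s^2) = (6*m + s)/(-4*m + s)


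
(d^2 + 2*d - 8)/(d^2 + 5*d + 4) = (d - 2)/(d + 1)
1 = 1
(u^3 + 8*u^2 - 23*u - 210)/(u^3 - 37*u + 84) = (u^2 + u - 30)/(u^2 - 7*u + 12)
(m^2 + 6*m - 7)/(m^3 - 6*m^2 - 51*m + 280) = (m - 1)/(m^2 - 13*m + 40)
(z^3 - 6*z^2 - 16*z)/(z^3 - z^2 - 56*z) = (z + 2)/(z + 7)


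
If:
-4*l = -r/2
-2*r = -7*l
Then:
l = 0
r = 0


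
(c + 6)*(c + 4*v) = c^2 + 4*c*v + 6*c + 24*v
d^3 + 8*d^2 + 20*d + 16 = (d + 2)^2*(d + 4)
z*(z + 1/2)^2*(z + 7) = z^4 + 8*z^3 + 29*z^2/4 + 7*z/4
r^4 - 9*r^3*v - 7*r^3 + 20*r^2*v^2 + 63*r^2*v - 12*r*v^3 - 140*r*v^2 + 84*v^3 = (r - 7)*(r - 6*v)*(r - 2*v)*(r - v)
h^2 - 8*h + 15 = (h - 5)*(h - 3)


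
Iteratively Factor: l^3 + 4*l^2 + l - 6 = (l + 3)*(l^2 + l - 2) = (l + 2)*(l + 3)*(l - 1)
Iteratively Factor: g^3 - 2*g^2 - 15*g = (g - 5)*(g^2 + 3*g) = g*(g - 5)*(g + 3)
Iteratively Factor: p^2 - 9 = (p - 3)*(p + 3)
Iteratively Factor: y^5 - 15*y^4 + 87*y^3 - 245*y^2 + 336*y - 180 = (y - 3)*(y^4 - 12*y^3 + 51*y^2 - 92*y + 60) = (y - 3)*(y - 2)*(y^3 - 10*y^2 + 31*y - 30) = (y - 5)*(y - 3)*(y - 2)*(y^2 - 5*y + 6) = (y - 5)*(y - 3)^2*(y - 2)*(y - 2)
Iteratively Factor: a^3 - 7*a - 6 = (a - 3)*(a^2 + 3*a + 2) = (a - 3)*(a + 1)*(a + 2)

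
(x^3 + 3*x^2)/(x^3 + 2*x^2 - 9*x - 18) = x^2/(x^2 - x - 6)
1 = 1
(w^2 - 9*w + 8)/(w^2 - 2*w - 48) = (w - 1)/(w + 6)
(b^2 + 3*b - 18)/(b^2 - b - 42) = (b - 3)/(b - 7)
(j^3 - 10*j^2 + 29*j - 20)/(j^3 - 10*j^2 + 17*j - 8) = (j^2 - 9*j + 20)/(j^2 - 9*j + 8)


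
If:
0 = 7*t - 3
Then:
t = 3/7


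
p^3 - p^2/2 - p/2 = p*(p - 1)*(p + 1/2)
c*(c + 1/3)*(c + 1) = c^3 + 4*c^2/3 + c/3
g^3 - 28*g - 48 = (g - 6)*(g + 2)*(g + 4)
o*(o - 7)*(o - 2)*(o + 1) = o^4 - 8*o^3 + 5*o^2 + 14*o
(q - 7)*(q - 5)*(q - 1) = q^3 - 13*q^2 + 47*q - 35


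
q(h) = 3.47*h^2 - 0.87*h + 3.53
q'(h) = 6.94*h - 0.87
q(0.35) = 3.65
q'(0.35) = 1.56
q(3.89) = 52.65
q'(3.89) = 26.13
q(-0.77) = 6.26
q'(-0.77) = -6.21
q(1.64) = 11.44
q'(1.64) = 10.51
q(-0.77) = 6.26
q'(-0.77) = -6.21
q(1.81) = 13.32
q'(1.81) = 11.69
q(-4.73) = 85.28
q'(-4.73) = -33.70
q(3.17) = 35.64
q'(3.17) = 21.13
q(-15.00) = 797.33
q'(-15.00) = -104.97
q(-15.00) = 797.33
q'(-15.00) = -104.97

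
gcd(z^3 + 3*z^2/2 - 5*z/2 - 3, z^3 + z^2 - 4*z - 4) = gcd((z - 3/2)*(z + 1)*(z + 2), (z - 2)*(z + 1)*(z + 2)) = z^2 + 3*z + 2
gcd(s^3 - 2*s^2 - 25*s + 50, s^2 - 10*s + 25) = s - 5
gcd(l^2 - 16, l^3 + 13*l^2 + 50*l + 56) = l + 4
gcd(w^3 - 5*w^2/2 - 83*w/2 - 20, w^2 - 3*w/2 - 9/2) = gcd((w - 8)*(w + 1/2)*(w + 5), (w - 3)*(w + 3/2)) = 1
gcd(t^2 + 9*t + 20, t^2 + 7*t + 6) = 1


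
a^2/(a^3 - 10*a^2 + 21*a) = a/(a^2 - 10*a + 21)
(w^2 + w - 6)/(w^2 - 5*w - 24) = (w - 2)/(w - 8)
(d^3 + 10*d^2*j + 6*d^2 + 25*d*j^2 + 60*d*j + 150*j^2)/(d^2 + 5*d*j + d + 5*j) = (d^2 + 5*d*j + 6*d + 30*j)/(d + 1)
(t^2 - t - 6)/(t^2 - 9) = (t + 2)/(t + 3)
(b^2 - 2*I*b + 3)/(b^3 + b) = (b - 3*I)/(b*(b - I))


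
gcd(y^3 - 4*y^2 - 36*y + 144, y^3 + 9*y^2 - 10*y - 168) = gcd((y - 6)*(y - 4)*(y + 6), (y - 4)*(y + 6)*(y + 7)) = y^2 + 2*y - 24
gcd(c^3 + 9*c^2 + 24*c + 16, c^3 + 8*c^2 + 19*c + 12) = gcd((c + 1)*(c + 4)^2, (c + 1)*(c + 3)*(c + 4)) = c^2 + 5*c + 4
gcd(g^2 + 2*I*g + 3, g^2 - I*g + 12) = g + 3*I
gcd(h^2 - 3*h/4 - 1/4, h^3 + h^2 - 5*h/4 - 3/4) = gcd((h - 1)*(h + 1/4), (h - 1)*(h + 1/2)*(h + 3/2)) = h - 1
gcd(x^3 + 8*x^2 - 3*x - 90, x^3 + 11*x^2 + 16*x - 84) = x + 6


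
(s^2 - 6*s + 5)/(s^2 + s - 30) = (s - 1)/(s + 6)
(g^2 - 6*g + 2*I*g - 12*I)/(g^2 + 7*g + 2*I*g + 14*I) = (g - 6)/(g + 7)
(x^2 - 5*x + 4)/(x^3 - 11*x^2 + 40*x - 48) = (x - 1)/(x^2 - 7*x + 12)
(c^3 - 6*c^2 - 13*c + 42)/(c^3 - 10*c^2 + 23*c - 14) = (c + 3)/(c - 1)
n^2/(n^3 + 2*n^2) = 1/(n + 2)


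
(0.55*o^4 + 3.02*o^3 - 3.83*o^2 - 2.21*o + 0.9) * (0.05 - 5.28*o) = -2.904*o^5 - 15.9181*o^4 + 20.3734*o^3 + 11.4773*o^2 - 4.8625*o + 0.045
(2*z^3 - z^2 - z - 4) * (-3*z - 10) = -6*z^4 - 17*z^3 + 13*z^2 + 22*z + 40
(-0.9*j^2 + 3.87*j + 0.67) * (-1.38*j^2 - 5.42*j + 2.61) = 1.242*j^4 - 0.462599999999999*j^3 - 24.249*j^2 + 6.4693*j + 1.7487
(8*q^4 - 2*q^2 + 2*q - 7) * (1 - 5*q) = -40*q^5 + 8*q^4 + 10*q^3 - 12*q^2 + 37*q - 7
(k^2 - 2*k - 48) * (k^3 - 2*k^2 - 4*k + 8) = k^5 - 4*k^4 - 48*k^3 + 112*k^2 + 176*k - 384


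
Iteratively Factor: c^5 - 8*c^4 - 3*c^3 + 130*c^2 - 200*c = (c + 4)*(c^4 - 12*c^3 + 45*c^2 - 50*c) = c*(c + 4)*(c^3 - 12*c^2 + 45*c - 50) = c*(c - 5)*(c + 4)*(c^2 - 7*c + 10) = c*(c - 5)^2*(c + 4)*(c - 2)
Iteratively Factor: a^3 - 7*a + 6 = (a - 1)*(a^2 + a - 6) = (a - 1)*(a + 3)*(a - 2)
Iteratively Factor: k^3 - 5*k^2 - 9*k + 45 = (k + 3)*(k^2 - 8*k + 15) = (k - 5)*(k + 3)*(k - 3)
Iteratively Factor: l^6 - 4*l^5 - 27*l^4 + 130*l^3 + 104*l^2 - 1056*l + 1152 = (l - 3)*(l^5 - l^4 - 30*l^3 + 40*l^2 + 224*l - 384) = (l - 3)^2*(l^4 + 2*l^3 - 24*l^2 - 32*l + 128) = (l - 3)^2*(l + 4)*(l^3 - 2*l^2 - 16*l + 32) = (l - 3)^2*(l + 4)^2*(l^2 - 6*l + 8) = (l - 3)^2*(l - 2)*(l + 4)^2*(l - 4)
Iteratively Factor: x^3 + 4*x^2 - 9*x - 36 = (x + 4)*(x^2 - 9) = (x - 3)*(x + 4)*(x + 3)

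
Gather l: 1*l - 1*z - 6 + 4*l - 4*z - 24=5*l - 5*z - 30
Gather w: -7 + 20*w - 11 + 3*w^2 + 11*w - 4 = 3*w^2 + 31*w - 22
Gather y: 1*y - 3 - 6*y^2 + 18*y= -6*y^2 + 19*y - 3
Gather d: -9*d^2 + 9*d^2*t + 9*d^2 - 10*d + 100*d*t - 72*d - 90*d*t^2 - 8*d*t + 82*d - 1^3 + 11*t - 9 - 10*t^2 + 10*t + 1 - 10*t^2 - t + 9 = 9*d^2*t + d*(-90*t^2 + 92*t) - 20*t^2 + 20*t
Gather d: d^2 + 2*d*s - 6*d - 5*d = d^2 + d*(2*s - 11)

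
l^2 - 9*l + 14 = (l - 7)*(l - 2)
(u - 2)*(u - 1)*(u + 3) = u^3 - 7*u + 6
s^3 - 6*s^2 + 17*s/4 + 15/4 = (s - 5)*(s - 3/2)*(s + 1/2)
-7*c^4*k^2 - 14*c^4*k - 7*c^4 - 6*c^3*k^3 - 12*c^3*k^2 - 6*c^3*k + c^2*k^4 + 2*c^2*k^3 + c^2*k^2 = (-7*c + k)*(c + k)*(c*k + c)^2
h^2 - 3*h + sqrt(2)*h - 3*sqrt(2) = (h - 3)*(h + sqrt(2))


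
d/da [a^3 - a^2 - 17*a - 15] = 3*a^2 - 2*a - 17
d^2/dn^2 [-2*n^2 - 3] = -4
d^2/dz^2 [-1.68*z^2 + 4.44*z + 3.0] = -3.36000000000000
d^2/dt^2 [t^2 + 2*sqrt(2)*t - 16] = 2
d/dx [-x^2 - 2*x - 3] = -2*x - 2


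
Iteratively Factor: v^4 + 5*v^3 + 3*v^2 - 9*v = (v + 3)*(v^3 + 2*v^2 - 3*v) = v*(v + 3)*(v^2 + 2*v - 3) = v*(v + 3)^2*(v - 1)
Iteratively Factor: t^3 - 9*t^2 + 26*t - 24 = (t - 4)*(t^2 - 5*t + 6) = (t - 4)*(t - 2)*(t - 3)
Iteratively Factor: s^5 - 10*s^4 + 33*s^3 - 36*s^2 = (s)*(s^4 - 10*s^3 + 33*s^2 - 36*s) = s^2*(s^3 - 10*s^2 + 33*s - 36) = s^2*(s - 3)*(s^2 - 7*s + 12) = s^2*(s - 4)*(s - 3)*(s - 3)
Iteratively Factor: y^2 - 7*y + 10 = (y - 2)*(y - 5)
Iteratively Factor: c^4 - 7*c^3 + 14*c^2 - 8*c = (c - 4)*(c^3 - 3*c^2 + 2*c) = (c - 4)*(c - 1)*(c^2 - 2*c) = c*(c - 4)*(c - 1)*(c - 2)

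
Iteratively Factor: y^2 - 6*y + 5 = (y - 1)*(y - 5)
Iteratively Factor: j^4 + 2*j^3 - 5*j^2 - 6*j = (j + 1)*(j^3 + j^2 - 6*j) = (j - 2)*(j + 1)*(j^2 + 3*j) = j*(j - 2)*(j + 1)*(j + 3)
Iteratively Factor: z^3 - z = (z + 1)*(z^2 - z) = (z - 1)*(z + 1)*(z)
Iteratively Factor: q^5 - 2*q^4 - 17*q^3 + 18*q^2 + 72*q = (q)*(q^4 - 2*q^3 - 17*q^2 + 18*q + 72) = q*(q - 3)*(q^3 + q^2 - 14*q - 24) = q*(q - 4)*(q - 3)*(q^2 + 5*q + 6) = q*(q - 4)*(q - 3)*(q + 2)*(q + 3)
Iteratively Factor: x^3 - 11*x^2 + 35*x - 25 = (x - 5)*(x^2 - 6*x + 5) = (x - 5)*(x - 1)*(x - 5)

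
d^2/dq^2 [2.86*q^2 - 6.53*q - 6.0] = 5.72000000000000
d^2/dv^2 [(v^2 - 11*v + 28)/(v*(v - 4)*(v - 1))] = 2*(v^3 - 21*v^2 + 21*v - 7)/(v^3*(v^3 - 3*v^2 + 3*v - 1))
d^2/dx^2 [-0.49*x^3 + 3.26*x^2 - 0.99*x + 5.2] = 6.52 - 2.94*x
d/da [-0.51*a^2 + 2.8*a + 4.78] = 2.8 - 1.02*a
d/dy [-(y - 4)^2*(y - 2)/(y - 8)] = (y - 4)*((8 - 3*y)*(y - 8) + (y - 4)*(y - 2))/(y - 8)^2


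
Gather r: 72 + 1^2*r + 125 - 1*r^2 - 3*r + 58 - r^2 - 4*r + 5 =-2*r^2 - 6*r + 260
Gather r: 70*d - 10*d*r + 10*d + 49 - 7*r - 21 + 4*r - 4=80*d + r*(-10*d - 3) + 24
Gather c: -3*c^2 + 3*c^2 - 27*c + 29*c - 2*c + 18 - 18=0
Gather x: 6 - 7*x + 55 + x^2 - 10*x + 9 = x^2 - 17*x + 70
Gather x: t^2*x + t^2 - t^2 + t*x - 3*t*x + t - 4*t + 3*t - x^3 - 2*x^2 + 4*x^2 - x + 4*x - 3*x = -x^3 + 2*x^2 + x*(t^2 - 2*t)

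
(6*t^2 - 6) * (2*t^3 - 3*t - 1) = 12*t^5 - 30*t^3 - 6*t^2 + 18*t + 6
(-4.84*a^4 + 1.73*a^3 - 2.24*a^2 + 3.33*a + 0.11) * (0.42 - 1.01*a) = 4.8884*a^5 - 3.7801*a^4 + 2.989*a^3 - 4.3041*a^2 + 1.2875*a + 0.0462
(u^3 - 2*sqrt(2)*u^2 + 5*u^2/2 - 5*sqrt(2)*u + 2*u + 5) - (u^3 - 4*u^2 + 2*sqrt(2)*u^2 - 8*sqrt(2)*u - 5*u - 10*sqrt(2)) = -4*sqrt(2)*u^2 + 13*u^2/2 + 3*sqrt(2)*u + 7*u + 5 + 10*sqrt(2)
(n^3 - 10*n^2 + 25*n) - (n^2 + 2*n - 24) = n^3 - 11*n^2 + 23*n + 24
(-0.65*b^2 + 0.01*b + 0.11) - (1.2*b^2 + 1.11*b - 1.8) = -1.85*b^2 - 1.1*b + 1.91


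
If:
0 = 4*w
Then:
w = 0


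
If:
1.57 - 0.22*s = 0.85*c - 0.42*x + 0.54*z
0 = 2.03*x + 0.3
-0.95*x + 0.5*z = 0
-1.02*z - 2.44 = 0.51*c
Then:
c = -4.22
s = 23.86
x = -0.15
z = -0.28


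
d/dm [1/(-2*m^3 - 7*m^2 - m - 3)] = (6*m^2 + 14*m + 1)/(2*m^3 + 7*m^2 + m + 3)^2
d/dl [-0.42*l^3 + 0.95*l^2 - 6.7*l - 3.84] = -1.26*l^2 + 1.9*l - 6.7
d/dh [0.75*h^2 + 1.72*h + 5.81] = 1.5*h + 1.72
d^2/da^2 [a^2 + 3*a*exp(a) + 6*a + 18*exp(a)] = 3*a*exp(a) + 24*exp(a) + 2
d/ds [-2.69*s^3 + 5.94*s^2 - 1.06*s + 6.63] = -8.07*s^2 + 11.88*s - 1.06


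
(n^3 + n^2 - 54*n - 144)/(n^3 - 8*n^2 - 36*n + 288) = (n + 3)/(n - 6)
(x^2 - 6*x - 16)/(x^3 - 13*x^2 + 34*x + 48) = (x + 2)/(x^2 - 5*x - 6)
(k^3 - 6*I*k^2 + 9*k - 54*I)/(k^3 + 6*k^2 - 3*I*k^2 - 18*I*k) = (k^2 - 3*I*k + 18)/(k*(k + 6))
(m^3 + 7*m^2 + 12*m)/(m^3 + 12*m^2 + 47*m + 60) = m/(m + 5)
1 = 1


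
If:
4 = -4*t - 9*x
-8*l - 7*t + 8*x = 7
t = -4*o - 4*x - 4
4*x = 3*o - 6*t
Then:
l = -1425/1048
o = -72/131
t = 4/131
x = -60/131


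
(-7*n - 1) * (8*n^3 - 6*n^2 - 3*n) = -56*n^4 + 34*n^3 + 27*n^2 + 3*n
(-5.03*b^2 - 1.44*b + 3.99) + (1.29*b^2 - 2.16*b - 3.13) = -3.74*b^2 - 3.6*b + 0.86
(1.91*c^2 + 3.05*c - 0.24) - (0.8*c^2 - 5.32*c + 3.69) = 1.11*c^2 + 8.37*c - 3.93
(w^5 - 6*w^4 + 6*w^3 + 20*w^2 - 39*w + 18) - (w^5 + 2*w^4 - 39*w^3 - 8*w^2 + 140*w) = -8*w^4 + 45*w^3 + 28*w^2 - 179*w + 18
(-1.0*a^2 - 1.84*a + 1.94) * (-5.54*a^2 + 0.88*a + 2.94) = 5.54*a^4 + 9.3136*a^3 - 15.3068*a^2 - 3.7024*a + 5.7036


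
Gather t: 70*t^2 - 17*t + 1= 70*t^2 - 17*t + 1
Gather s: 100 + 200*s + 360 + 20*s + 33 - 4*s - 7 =216*s + 486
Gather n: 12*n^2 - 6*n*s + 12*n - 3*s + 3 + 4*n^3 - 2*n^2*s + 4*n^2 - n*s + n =4*n^3 + n^2*(16 - 2*s) + n*(13 - 7*s) - 3*s + 3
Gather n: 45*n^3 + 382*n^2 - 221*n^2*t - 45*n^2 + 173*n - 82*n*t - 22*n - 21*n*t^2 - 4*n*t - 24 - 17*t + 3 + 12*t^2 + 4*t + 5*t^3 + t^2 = 45*n^3 + n^2*(337 - 221*t) + n*(-21*t^2 - 86*t + 151) + 5*t^3 + 13*t^2 - 13*t - 21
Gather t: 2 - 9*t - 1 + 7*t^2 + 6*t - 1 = 7*t^2 - 3*t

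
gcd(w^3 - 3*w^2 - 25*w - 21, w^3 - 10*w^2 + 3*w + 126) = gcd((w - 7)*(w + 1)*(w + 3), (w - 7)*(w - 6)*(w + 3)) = w^2 - 4*w - 21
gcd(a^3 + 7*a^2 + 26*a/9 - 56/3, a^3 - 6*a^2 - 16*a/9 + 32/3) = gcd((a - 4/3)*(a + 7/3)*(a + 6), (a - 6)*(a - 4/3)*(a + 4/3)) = a - 4/3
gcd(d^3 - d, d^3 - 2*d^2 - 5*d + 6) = d - 1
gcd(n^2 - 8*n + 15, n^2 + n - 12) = n - 3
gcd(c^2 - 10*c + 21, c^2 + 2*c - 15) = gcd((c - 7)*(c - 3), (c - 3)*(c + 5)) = c - 3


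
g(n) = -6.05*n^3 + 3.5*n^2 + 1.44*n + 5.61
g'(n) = -18.15*n^2 + 7.0*n + 1.44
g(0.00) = 5.61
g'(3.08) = -149.18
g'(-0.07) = 0.86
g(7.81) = -2651.75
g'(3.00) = -140.91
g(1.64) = -9.30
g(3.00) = -121.92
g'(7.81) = -1050.97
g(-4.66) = 687.13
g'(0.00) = 1.44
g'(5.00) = -417.31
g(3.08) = -133.52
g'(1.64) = -35.90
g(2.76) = -90.95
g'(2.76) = -117.50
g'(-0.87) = -18.39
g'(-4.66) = -425.32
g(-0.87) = 10.99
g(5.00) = -655.94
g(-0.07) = 5.53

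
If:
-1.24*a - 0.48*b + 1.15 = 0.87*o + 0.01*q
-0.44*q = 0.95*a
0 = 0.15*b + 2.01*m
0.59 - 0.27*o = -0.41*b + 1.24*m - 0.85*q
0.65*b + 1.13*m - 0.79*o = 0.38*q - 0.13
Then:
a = 0.31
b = 0.33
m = -0.02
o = 0.71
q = -0.66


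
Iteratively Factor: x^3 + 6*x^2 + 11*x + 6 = (x + 3)*(x^2 + 3*x + 2) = (x + 2)*(x + 3)*(x + 1)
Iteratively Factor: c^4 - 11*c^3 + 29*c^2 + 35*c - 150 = (c + 2)*(c^3 - 13*c^2 + 55*c - 75) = (c - 5)*(c + 2)*(c^2 - 8*c + 15) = (c - 5)*(c - 3)*(c + 2)*(c - 5)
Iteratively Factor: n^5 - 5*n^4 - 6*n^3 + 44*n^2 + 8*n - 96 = (n + 2)*(n^4 - 7*n^3 + 8*n^2 + 28*n - 48) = (n - 3)*(n + 2)*(n^3 - 4*n^2 - 4*n + 16) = (n - 3)*(n - 2)*(n + 2)*(n^2 - 2*n - 8) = (n - 3)*(n - 2)*(n + 2)^2*(n - 4)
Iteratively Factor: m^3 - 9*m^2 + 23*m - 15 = (m - 1)*(m^2 - 8*m + 15) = (m - 5)*(m - 1)*(m - 3)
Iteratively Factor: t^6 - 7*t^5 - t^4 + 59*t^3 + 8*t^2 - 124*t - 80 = (t + 1)*(t^5 - 8*t^4 + 7*t^3 + 52*t^2 - 44*t - 80) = (t - 2)*(t + 1)*(t^4 - 6*t^3 - 5*t^2 + 42*t + 40) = (t - 5)*(t - 2)*(t + 1)*(t^3 - t^2 - 10*t - 8) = (t - 5)*(t - 2)*(t + 1)*(t + 2)*(t^2 - 3*t - 4) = (t - 5)*(t - 2)*(t + 1)^2*(t + 2)*(t - 4)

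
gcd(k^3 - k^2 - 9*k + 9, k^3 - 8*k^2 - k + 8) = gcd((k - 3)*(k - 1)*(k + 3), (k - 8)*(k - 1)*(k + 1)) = k - 1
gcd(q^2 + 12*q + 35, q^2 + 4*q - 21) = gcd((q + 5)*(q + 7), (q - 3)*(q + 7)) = q + 7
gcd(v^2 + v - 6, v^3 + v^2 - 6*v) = v^2 + v - 6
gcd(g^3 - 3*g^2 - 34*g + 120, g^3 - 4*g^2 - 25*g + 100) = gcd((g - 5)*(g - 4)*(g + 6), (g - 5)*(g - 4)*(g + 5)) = g^2 - 9*g + 20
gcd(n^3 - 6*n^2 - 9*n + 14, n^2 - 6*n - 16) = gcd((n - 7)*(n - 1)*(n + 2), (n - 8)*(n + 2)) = n + 2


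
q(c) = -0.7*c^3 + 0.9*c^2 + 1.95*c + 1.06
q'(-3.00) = -22.35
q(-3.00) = 22.21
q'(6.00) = -62.85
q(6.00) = -106.04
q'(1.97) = -2.65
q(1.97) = 3.04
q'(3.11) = -12.76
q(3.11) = -5.23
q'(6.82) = -83.45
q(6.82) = -165.83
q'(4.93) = -40.22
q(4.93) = -51.33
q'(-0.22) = 1.45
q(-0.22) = 0.68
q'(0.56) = 2.30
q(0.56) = 2.31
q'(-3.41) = -28.61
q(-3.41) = 32.63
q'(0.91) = 1.85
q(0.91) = 3.05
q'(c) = -2.1*c^2 + 1.8*c + 1.95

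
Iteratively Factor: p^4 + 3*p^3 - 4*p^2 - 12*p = (p + 2)*(p^3 + p^2 - 6*p) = (p - 2)*(p + 2)*(p^2 + 3*p) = (p - 2)*(p + 2)*(p + 3)*(p)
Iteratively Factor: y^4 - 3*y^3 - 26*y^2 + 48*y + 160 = (y - 5)*(y^3 + 2*y^2 - 16*y - 32) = (y - 5)*(y - 4)*(y^2 + 6*y + 8) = (y - 5)*(y - 4)*(y + 2)*(y + 4)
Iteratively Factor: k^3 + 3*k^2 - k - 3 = (k - 1)*(k^2 + 4*k + 3) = (k - 1)*(k + 3)*(k + 1)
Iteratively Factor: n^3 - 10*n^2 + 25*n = (n - 5)*(n^2 - 5*n) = (n - 5)^2*(n)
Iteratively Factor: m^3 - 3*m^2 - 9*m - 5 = (m - 5)*(m^2 + 2*m + 1) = (m - 5)*(m + 1)*(m + 1)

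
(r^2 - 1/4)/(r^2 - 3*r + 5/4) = (2*r + 1)/(2*r - 5)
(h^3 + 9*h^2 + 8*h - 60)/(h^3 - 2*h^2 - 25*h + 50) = (h + 6)/(h - 5)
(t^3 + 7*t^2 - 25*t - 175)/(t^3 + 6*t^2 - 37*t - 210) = (t - 5)/(t - 6)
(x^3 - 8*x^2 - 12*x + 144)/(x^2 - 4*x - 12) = (x^2 - 2*x - 24)/(x + 2)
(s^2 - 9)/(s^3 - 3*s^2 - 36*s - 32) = (9 - s^2)/(-s^3 + 3*s^2 + 36*s + 32)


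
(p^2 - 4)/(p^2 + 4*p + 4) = (p - 2)/(p + 2)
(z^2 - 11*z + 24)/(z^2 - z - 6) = (z - 8)/(z + 2)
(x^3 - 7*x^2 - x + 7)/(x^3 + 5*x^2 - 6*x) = (x^2 - 6*x - 7)/(x*(x + 6))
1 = 1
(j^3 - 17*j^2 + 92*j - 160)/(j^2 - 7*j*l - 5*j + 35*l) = (j^2 - 12*j + 32)/(j - 7*l)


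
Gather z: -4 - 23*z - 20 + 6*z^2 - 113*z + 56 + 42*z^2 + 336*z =48*z^2 + 200*z + 32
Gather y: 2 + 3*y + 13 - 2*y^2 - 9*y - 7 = -2*y^2 - 6*y + 8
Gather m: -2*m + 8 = 8 - 2*m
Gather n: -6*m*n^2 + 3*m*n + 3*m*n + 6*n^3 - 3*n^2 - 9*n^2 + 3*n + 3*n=6*n^3 + n^2*(-6*m - 12) + n*(6*m + 6)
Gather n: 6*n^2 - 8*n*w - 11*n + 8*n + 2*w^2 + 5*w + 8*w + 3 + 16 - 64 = 6*n^2 + n*(-8*w - 3) + 2*w^2 + 13*w - 45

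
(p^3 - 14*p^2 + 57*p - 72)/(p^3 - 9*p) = (p^2 - 11*p + 24)/(p*(p + 3))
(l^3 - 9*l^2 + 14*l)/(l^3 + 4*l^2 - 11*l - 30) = l*(l^2 - 9*l + 14)/(l^3 + 4*l^2 - 11*l - 30)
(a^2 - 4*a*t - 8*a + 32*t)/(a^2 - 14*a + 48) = (a - 4*t)/(a - 6)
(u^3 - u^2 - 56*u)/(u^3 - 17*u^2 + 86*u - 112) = u*(u + 7)/(u^2 - 9*u + 14)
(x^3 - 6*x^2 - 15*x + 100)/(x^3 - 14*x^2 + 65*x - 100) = (x + 4)/(x - 4)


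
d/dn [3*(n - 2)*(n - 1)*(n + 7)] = 9*n^2 + 24*n - 57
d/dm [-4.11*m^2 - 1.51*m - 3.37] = -8.22*m - 1.51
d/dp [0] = 0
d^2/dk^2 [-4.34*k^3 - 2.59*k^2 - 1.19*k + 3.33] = -26.04*k - 5.18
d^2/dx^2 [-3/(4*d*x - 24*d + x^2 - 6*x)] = 6*(4*d*x - 24*d + x^2 - 6*x - 4*(2*d + x - 3)^2)/(4*d*x - 24*d + x^2 - 6*x)^3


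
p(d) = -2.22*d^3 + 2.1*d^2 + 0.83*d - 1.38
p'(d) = -6.66*d^2 + 4.2*d + 0.83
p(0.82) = -0.51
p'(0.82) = -0.20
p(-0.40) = -1.23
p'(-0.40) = -1.92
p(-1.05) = 2.63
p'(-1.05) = -10.92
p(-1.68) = 13.68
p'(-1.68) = -25.02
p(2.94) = -37.20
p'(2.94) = -44.39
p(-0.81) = 0.51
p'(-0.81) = -6.94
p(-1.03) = 2.42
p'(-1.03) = -10.56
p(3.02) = -40.87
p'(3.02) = -47.23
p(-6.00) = 548.76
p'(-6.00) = -264.13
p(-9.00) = 1779.63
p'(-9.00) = -576.43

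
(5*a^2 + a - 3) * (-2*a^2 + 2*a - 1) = -10*a^4 + 8*a^3 + 3*a^2 - 7*a + 3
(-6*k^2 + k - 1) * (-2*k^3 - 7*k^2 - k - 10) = 12*k^5 + 40*k^4 + k^3 + 66*k^2 - 9*k + 10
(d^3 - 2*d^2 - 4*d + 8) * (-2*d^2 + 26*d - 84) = -2*d^5 + 30*d^4 - 128*d^3 + 48*d^2 + 544*d - 672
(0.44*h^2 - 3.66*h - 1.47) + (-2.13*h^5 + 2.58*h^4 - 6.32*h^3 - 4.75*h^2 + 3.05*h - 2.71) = -2.13*h^5 + 2.58*h^4 - 6.32*h^3 - 4.31*h^2 - 0.61*h - 4.18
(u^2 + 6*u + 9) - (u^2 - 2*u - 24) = 8*u + 33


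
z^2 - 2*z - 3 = (z - 3)*(z + 1)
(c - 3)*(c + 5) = c^2 + 2*c - 15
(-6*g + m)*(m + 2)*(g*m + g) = -6*g^2*m^2 - 18*g^2*m - 12*g^2 + g*m^3 + 3*g*m^2 + 2*g*m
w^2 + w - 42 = (w - 6)*(w + 7)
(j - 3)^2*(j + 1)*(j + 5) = j^4 - 22*j^2 + 24*j + 45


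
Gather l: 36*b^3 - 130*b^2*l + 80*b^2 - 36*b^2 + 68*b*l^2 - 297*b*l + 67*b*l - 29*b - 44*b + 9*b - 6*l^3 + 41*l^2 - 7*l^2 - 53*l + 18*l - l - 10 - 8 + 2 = 36*b^3 + 44*b^2 - 64*b - 6*l^3 + l^2*(68*b + 34) + l*(-130*b^2 - 230*b - 36) - 16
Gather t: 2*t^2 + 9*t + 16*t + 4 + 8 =2*t^2 + 25*t + 12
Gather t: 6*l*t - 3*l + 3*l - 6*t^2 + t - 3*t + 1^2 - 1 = -6*t^2 + t*(6*l - 2)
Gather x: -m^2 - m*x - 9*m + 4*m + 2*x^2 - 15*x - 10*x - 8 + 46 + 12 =-m^2 - 5*m + 2*x^2 + x*(-m - 25) + 50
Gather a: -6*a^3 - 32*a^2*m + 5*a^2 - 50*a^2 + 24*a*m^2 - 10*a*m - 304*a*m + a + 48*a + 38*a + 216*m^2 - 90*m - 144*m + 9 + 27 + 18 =-6*a^3 + a^2*(-32*m - 45) + a*(24*m^2 - 314*m + 87) + 216*m^2 - 234*m + 54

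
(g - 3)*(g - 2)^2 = g^3 - 7*g^2 + 16*g - 12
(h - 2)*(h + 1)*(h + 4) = h^3 + 3*h^2 - 6*h - 8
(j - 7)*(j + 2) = j^2 - 5*j - 14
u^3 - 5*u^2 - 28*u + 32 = (u - 8)*(u - 1)*(u + 4)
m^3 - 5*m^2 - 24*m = m*(m - 8)*(m + 3)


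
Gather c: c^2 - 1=c^2 - 1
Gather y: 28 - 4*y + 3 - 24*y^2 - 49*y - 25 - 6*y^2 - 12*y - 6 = -30*y^2 - 65*y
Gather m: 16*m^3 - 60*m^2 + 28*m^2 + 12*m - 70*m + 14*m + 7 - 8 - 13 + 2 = 16*m^3 - 32*m^2 - 44*m - 12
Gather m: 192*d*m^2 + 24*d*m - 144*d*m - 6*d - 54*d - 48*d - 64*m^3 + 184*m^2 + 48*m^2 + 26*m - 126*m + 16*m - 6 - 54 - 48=-108*d - 64*m^3 + m^2*(192*d + 232) + m*(-120*d - 84) - 108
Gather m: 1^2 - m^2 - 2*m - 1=-m^2 - 2*m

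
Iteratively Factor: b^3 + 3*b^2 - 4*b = (b + 4)*(b^2 - b) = (b - 1)*(b + 4)*(b)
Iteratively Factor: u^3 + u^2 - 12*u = (u)*(u^2 + u - 12) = u*(u - 3)*(u + 4)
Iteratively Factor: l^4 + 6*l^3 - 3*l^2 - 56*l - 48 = (l - 3)*(l^3 + 9*l^2 + 24*l + 16) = (l - 3)*(l + 4)*(l^2 + 5*l + 4) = (l - 3)*(l + 1)*(l + 4)*(l + 4)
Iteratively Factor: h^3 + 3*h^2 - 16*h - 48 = (h + 3)*(h^2 - 16) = (h + 3)*(h + 4)*(h - 4)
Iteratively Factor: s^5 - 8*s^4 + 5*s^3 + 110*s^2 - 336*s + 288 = (s - 3)*(s^4 - 5*s^3 - 10*s^2 + 80*s - 96) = (s - 3)^2*(s^3 - 2*s^2 - 16*s + 32) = (s - 3)^2*(s - 2)*(s^2 - 16) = (s - 4)*(s - 3)^2*(s - 2)*(s + 4)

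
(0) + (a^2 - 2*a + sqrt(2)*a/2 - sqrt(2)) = a^2 - 2*a + sqrt(2)*a/2 - sqrt(2)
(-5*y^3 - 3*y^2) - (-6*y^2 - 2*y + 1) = -5*y^3 + 3*y^2 + 2*y - 1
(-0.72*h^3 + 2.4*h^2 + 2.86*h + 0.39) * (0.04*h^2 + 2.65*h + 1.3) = -0.0288*h^5 - 1.812*h^4 + 5.5384*h^3 + 10.7146*h^2 + 4.7515*h + 0.507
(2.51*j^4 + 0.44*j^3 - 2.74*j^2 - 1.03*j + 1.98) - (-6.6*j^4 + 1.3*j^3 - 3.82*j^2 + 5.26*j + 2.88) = 9.11*j^4 - 0.86*j^3 + 1.08*j^2 - 6.29*j - 0.9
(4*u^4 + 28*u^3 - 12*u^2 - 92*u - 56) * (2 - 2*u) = -8*u^5 - 48*u^4 + 80*u^3 + 160*u^2 - 72*u - 112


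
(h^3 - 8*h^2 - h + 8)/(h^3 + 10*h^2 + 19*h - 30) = (h^2 - 7*h - 8)/(h^2 + 11*h + 30)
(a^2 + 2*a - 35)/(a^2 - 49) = (a - 5)/(a - 7)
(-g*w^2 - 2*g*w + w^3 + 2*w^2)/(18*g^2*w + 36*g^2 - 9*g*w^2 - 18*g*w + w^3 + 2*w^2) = w*(-g + w)/(18*g^2 - 9*g*w + w^2)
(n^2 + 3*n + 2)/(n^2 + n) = (n + 2)/n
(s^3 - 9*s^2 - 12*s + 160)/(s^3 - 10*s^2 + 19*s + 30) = (s^2 - 4*s - 32)/(s^2 - 5*s - 6)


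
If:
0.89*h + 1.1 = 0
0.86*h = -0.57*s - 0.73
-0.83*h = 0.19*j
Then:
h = -1.24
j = 5.40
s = 0.58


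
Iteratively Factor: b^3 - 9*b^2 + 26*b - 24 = (b - 3)*(b^2 - 6*b + 8) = (b - 3)*(b - 2)*(b - 4)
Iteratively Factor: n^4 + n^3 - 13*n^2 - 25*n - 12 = (n + 1)*(n^3 - 13*n - 12) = (n - 4)*(n + 1)*(n^2 + 4*n + 3) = (n - 4)*(n + 1)^2*(n + 3)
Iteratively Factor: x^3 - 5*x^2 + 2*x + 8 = (x - 4)*(x^2 - x - 2) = (x - 4)*(x - 2)*(x + 1)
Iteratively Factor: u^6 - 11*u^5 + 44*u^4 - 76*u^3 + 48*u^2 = (u - 3)*(u^5 - 8*u^4 + 20*u^3 - 16*u^2) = (u - 3)*(u - 2)*(u^4 - 6*u^3 + 8*u^2) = (u - 3)*(u - 2)^2*(u^3 - 4*u^2) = (u - 4)*(u - 3)*(u - 2)^2*(u^2) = u*(u - 4)*(u - 3)*(u - 2)^2*(u)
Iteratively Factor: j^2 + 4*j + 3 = (j + 1)*(j + 3)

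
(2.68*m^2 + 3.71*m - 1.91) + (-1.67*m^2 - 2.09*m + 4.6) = 1.01*m^2 + 1.62*m + 2.69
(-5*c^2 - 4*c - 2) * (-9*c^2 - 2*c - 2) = 45*c^4 + 46*c^3 + 36*c^2 + 12*c + 4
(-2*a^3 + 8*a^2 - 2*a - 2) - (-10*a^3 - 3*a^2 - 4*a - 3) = 8*a^3 + 11*a^2 + 2*a + 1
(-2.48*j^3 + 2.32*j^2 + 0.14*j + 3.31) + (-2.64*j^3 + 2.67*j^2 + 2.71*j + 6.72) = -5.12*j^3 + 4.99*j^2 + 2.85*j + 10.03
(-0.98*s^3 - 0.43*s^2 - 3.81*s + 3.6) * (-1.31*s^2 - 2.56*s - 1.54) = 1.2838*s^5 + 3.0721*s^4 + 7.6011*s^3 + 5.6998*s^2 - 3.3486*s - 5.544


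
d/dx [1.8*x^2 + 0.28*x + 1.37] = 3.6*x + 0.28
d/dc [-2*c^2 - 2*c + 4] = -4*c - 2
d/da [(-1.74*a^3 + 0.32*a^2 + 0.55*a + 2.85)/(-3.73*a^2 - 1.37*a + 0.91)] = (6.4902*a^4 + 4.7676*a^3 - 3.1371*a^2 + 21.8434*a + 4.405)/(13.9129*a^4 + 10.2202*a^3 - 4.9117*a^2 - 2.4934*a + 0.8281)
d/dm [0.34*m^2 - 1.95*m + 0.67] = 0.68*m - 1.95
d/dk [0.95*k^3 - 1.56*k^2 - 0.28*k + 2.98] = 2.85*k^2 - 3.12*k - 0.28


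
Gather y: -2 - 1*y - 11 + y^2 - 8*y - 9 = y^2 - 9*y - 22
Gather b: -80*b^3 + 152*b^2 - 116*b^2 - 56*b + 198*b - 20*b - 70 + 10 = -80*b^3 + 36*b^2 + 122*b - 60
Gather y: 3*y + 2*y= 5*y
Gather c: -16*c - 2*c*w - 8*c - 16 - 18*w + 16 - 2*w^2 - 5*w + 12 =c*(-2*w - 24) - 2*w^2 - 23*w + 12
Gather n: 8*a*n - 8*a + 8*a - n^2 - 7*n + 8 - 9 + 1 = -n^2 + n*(8*a - 7)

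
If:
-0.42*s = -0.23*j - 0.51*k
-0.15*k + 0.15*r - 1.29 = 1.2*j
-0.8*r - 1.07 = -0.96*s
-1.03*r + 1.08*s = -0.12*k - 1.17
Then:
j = 0.86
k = 35.63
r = 51.15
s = 43.74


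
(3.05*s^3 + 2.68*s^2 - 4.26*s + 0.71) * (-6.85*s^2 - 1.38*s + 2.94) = -20.8925*s^5 - 22.567*s^4 + 34.4496*s^3 + 8.8945*s^2 - 13.5042*s + 2.0874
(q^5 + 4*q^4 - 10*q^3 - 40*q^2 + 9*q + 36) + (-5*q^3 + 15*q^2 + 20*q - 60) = q^5 + 4*q^4 - 15*q^3 - 25*q^2 + 29*q - 24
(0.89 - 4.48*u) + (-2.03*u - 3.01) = -6.51*u - 2.12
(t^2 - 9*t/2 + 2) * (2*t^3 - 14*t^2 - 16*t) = 2*t^5 - 23*t^4 + 51*t^3 + 44*t^2 - 32*t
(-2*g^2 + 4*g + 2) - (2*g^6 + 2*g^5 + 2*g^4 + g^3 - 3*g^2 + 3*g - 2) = -2*g^6 - 2*g^5 - 2*g^4 - g^3 + g^2 + g + 4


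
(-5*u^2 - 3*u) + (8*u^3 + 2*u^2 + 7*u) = 8*u^3 - 3*u^2 + 4*u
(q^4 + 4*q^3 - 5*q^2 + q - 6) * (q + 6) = q^5 + 10*q^4 + 19*q^3 - 29*q^2 - 36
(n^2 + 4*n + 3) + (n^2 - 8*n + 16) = 2*n^2 - 4*n + 19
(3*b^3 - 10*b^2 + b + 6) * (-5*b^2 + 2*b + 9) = -15*b^5 + 56*b^4 + 2*b^3 - 118*b^2 + 21*b + 54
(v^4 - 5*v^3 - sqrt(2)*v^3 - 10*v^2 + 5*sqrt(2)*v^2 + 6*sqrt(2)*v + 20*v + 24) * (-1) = -v^4 + sqrt(2)*v^3 + 5*v^3 - 5*sqrt(2)*v^2 + 10*v^2 - 20*v - 6*sqrt(2)*v - 24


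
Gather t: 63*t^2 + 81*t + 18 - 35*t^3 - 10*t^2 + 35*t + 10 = -35*t^3 + 53*t^2 + 116*t + 28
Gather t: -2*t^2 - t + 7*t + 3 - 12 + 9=-2*t^2 + 6*t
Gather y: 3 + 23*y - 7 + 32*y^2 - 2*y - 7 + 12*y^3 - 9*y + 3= 12*y^3 + 32*y^2 + 12*y - 8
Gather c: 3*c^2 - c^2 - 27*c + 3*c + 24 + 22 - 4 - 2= 2*c^2 - 24*c + 40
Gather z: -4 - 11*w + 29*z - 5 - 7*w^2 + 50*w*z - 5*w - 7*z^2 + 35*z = -7*w^2 - 16*w - 7*z^2 + z*(50*w + 64) - 9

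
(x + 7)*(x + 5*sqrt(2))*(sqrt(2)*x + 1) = sqrt(2)*x^3 + 7*sqrt(2)*x^2 + 11*x^2 + 5*sqrt(2)*x + 77*x + 35*sqrt(2)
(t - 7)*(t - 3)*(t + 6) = t^3 - 4*t^2 - 39*t + 126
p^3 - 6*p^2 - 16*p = p*(p - 8)*(p + 2)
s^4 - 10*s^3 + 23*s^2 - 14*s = s*(s - 7)*(s - 2)*(s - 1)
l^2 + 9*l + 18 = (l + 3)*(l + 6)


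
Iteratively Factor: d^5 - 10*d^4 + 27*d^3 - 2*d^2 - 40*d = (d - 2)*(d^4 - 8*d^3 + 11*d^2 + 20*d) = (d - 5)*(d - 2)*(d^3 - 3*d^2 - 4*d) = (d - 5)*(d - 2)*(d + 1)*(d^2 - 4*d) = d*(d - 5)*(d - 2)*(d + 1)*(d - 4)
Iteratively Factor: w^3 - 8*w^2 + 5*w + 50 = (w + 2)*(w^2 - 10*w + 25) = (w - 5)*(w + 2)*(w - 5)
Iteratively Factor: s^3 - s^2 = (s)*(s^2 - s) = s^2*(s - 1)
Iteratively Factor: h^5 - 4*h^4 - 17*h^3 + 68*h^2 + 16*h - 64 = (h - 4)*(h^4 - 17*h^2 + 16) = (h - 4)^2*(h^3 + 4*h^2 - h - 4) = (h - 4)^2*(h - 1)*(h^2 + 5*h + 4) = (h - 4)^2*(h - 1)*(h + 1)*(h + 4)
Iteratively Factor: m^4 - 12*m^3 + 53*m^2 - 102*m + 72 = (m - 4)*(m^3 - 8*m^2 + 21*m - 18) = (m - 4)*(m - 3)*(m^2 - 5*m + 6) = (m - 4)*(m - 3)*(m - 2)*(m - 3)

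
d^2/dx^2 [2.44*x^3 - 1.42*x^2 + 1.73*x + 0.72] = 14.64*x - 2.84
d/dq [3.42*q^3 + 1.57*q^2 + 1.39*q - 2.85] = 10.26*q^2 + 3.14*q + 1.39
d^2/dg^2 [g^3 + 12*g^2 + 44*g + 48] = 6*g + 24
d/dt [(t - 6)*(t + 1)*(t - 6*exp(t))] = -6*t^2*exp(t) + 3*t^2 + 18*t*exp(t) - 10*t + 66*exp(t) - 6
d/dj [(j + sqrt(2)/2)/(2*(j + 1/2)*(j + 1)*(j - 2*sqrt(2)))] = ((j + 1)*(j - 2*sqrt(2))*(2*j + 1) - (j + 1)*(j - 2*sqrt(2))*(2*j + sqrt(2)) - (j + 1)*(2*j + 1)*(2*j + sqrt(2))/2 - (j - 2*sqrt(2))*(2*j + 1)*(2*j + sqrt(2))/2)/((j + 1)^2*(j - 2*sqrt(2))^2*(2*j + 1)^2)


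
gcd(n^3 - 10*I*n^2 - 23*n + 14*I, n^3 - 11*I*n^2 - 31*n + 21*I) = n^2 - 8*I*n - 7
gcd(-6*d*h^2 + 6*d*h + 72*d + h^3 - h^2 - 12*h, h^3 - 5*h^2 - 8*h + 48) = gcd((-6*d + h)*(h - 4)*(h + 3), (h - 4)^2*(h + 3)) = h^2 - h - 12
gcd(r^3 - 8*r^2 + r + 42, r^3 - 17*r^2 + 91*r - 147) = r^2 - 10*r + 21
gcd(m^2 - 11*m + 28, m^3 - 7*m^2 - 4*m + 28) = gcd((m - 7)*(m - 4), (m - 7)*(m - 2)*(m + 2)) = m - 7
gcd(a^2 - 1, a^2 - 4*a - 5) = a + 1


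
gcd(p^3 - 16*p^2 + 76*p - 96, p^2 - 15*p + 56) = p - 8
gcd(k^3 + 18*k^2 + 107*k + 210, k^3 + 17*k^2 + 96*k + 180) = k^2 + 11*k + 30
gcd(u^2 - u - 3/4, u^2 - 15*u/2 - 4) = u + 1/2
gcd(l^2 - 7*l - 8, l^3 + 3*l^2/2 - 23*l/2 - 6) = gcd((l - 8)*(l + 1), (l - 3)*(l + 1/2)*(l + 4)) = 1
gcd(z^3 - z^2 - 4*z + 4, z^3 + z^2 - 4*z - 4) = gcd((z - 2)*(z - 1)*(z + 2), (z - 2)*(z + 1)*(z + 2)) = z^2 - 4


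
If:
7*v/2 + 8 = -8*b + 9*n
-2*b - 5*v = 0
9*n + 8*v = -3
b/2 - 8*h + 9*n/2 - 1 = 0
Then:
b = -55/17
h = -79/68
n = -227/153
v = 22/17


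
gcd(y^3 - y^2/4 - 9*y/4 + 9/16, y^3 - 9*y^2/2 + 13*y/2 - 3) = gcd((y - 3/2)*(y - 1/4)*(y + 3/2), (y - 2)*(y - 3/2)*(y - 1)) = y - 3/2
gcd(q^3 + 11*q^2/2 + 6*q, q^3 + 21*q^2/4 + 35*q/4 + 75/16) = q + 3/2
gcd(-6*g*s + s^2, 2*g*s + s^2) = s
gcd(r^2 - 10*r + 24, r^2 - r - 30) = r - 6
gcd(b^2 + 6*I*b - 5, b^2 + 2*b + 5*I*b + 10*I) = b + 5*I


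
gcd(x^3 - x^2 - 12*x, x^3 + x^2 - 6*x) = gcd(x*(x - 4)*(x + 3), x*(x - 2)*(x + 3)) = x^2 + 3*x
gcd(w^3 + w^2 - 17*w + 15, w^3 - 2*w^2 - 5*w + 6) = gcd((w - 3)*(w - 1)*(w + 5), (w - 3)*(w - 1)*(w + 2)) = w^2 - 4*w + 3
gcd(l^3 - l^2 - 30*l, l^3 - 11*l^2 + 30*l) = l^2 - 6*l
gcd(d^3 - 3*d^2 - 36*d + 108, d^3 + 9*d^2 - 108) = d^2 + 3*d - 18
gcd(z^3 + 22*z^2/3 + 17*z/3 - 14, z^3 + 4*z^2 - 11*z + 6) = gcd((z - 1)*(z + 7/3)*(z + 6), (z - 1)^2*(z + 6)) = z^2 + 5*z - 6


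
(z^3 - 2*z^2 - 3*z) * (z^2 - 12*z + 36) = z^5 - 14*z^4 + 57*z^3 - 36*z^2 - 108*z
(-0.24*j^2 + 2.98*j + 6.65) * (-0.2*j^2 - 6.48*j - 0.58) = 0.048*j^4 + 0.9592*j^3 - 20.5012*j^2 - 44.8204*j - 3.857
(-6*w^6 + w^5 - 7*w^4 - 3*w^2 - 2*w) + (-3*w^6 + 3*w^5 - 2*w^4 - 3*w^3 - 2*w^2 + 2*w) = -9*w^6 + 4*w^5 - 9*w^4 - 3*w^3 - 5*w^2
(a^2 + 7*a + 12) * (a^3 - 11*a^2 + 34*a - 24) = a^5 - 4*a^4 - 31*a^3 + 82*a^2 + 240*a - 288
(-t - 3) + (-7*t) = -8*t - 3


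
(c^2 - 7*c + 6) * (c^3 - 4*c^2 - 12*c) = c^5 - 11*c^4 + 22*c^3 + 60*c^2 - 72*c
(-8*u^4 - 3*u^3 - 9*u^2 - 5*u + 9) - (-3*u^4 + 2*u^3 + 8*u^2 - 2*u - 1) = -5*u^4 - 5*u^3 - 17*u^2 - 3*u + 10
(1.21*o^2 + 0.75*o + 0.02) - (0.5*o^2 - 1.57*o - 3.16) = 0.71*o^2 + 2.32*o + 3.18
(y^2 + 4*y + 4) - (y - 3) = y^2 + 3*y + 7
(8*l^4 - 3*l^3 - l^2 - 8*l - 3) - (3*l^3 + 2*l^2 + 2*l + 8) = 8*l^4 - 6*l^3 - 3*l^2 - 10*l - 11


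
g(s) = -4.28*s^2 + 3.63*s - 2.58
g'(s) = 3.63 - 8.56*s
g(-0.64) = -6.66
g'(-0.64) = 9.11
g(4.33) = -67.11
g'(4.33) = -33.43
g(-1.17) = -12.69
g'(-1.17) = 13.65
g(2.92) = -28.47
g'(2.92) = -21.37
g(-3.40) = -64.40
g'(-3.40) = 32.73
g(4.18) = -62.19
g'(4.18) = -32.15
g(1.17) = -4.19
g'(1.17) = -6.39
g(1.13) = -3.94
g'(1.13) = -6.04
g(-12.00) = -662.46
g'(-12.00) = 106.35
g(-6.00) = -178.44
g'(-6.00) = 54.99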